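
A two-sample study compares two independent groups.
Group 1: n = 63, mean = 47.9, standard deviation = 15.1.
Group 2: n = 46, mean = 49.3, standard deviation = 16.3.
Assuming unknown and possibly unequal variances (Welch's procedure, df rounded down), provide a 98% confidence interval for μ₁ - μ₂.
(-8.66, 5.86)

Difference: x̄₁ - x̄₂ = -1.40
SE = √(s₁²/n₁ + s₂²/n₂) = √(15.1²/63 + 16.3²/46) = 3.0651
df = 92.66 → 92 (Welch–Satterthwaite, rounded down)
t* = 2.368

CI: -1.40 ± 2.368 · 3.0651 = -1.40 ± 7.26 = (-8.66, 5.86)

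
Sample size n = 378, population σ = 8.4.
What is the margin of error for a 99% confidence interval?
Margin of error = 1.11

Margin of error = z* · σ/√n
= 2.576 · 8.4/√378
= 2.576 · 8.4/19.4422
= 1.11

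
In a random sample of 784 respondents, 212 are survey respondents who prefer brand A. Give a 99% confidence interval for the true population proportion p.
(0.230, 0.311)

Proportion CI:
p̂ = 212/784 = 0.27041
SE = √(p̂(1-p̂)/n) = √(0.27041 · 0.72959 / 784) = 0.01586

z* = 2.576
Margin = z* · SE = 2.576 · 0.01586 = 0.0409

CI: 0.27041 ± 0.0409 = (0.230, 0.311)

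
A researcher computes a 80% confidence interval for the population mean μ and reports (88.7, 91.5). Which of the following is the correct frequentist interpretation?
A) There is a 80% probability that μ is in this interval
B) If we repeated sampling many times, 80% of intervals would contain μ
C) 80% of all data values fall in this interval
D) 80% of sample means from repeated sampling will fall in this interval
B

A) Wrong — μ is fixed; the randomness lives in the interval, not in μ.
B) Correct — this is the frequentist long-run coverage interpretation.
C) Wrong — a CI is about the parameter μ, not individual data values.
D) Wrong — coverage applies to intervals containing μ, not to future x̄ values.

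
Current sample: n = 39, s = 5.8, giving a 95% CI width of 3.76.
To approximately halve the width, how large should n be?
n ≈ 156

CI width ∝ 1/√n
To reduce width by factor 2, need √n to grow by 2 → need 2² = 4 times as many samples.

Current: n = 39, width = 3.76
New: n = 156, width ≈ 1.83

Width reduced by factor of 3.76/1.83 = 2.05.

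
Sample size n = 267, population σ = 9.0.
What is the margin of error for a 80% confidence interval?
Margin of error = 0.71

Margin of error = z* · σ/√n
= 1.282 · 9.0/√267
= 1.282 · 9.0/16.3401
= 0.71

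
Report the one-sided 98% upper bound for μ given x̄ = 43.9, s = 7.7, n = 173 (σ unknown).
μ ≤ 45.11

Upper bound (one-sided):
t* = 2.069 (one-sided for 98%)
Upper bound = x̄ + t* · s/√n = 43.9 + 2.069 · 7.7/√173 = 45.11

We are 98% confident that μ ≤ 45.11.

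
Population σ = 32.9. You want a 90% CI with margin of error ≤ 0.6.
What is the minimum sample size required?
n ≥ 8137

For margin E ≤ 0.6:
n ≥ (z* · σ / E)²
n ≥ (1.645 · 32.9 / 0.6)²
n ≥ 8136.19

Minimum n = 8137 (rounding up)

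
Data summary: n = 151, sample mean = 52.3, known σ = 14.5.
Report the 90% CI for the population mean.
(50.36, 54.24)

z-interval (σ known):
z* = 1.645 for 90% confidence

Margin of error = z* · σ/√n = 1.645 · 14.5/√151 = 1.94

CI: (52.3 - 1.94, 52.3 + 1.94) = (50.36, 54.24)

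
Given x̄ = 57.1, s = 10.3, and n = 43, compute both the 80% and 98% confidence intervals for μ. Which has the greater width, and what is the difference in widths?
98% CI is wider by 3.51

df = 42
80% CI: t* = 1.302, (55.05, 59.15), width = 2 · t* · s/√n = 4.09
98% CI: t* = 2.418, (53.30, 60.90), width = 2 · t* · s/√n = 7.60

The 98% CI is wider by 7.60 - 4.09 = 3.51.
Higher confidence requires a wider interval.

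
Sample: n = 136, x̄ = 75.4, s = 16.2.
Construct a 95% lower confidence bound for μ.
μ ≥ 73.10

Lower bound (one-sided):
t* = 1.656 (one-sided for 95%)
Lower bound = x̄ - t* · s/√n = 75.4 - 1.656 · 16.2/√136 = 73.10

We are 95% confident that μ ≥ 73.10.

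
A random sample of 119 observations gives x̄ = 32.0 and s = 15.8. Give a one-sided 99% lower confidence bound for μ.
μ ≥ 28.58

Lower bound (one-sided):
t* = 2.358 (one-sided for 99%)
Lower bound = x̄ - t* · s/√n = 32.0 - 2.358 · 15.8/√119 = 28.58

We are 99% confident that μ ≥ 28.58.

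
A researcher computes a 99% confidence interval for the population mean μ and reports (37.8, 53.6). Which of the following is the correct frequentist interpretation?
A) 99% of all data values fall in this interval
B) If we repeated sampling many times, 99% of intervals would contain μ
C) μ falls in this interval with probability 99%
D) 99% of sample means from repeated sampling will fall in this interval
B

A) Wrong — a CI is about the parameter μ, not individual data values.
B) Correct — this is the frequentist long-run coverage interpretation.
C) Wrong — μ is fixed; the randomness lives in the interval, not in μ.
D) Wrong — coverage applies to intervals containing μ, not to future x̄ values.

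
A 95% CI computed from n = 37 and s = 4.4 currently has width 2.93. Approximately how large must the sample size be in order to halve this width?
n ≈ 148

CI width ∝ 1/√n
To reduce width by factor 2, need √n to grow by 2 → need 2² = 4 times as many samples.

Current: n = 37, width = 2.93
New: n = 148, width ≈ 1.43

Width reduced by factor of 2.93/1.43 = 2.05.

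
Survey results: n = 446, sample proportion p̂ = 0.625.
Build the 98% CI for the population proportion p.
(0.572, 0.678)

Proportion CI:
SE = √(p̂(1-p̂)/n) = √(0.625 · 0.375 / 446) = 0.02292

z* = 2.326
Margin = z* · SE = 2.326 · 0.02292 = 0.0533

CI: 0.625 ± 0.0533 = (0.572, 0.678)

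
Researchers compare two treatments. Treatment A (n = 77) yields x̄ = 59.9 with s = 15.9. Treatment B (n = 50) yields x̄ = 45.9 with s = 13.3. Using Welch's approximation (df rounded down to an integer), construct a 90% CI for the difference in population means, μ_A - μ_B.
(9.67, 18.33)

Difference: x̄₁ - x̄₂ = 14.00
SE = √(s₁²/n₁ + s₂²/n₂) = √(15.9²/77 + 13.3²/50) = 2.6117
df = 117.12 → 117 (Welch–Satterthwaite, rounded down)
t* = 1.658

CI: 14.00 ± 1.658 · 2.6117 = 14.00 ± 4.33 = (9.67, 18.33)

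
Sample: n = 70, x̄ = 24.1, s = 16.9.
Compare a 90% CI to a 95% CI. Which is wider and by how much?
95% CI is wider by 1.33

df = 69
90% CI: t* = 1.667, (20.73, 27.47), width = 2 · t* · s/√n = 6.73
95% CI: t* = 1.995, (20.07, 28.13), width = 2 · t* · s/√n = 8.06

The 95% CI is wider by 8.06 - 6.73 = 1.33.
Higher confidence requires a wider interval.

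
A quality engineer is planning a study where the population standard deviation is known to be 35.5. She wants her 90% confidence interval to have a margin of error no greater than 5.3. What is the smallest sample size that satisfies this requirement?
n ≥ 122

For margin E ≤ 5.3:
n ≥ (z* · σ / E)²
n ≥ (1.645 · 35.5 / 5.3)²
n ≥ 121.41

Minimum n = 122 (rounding up)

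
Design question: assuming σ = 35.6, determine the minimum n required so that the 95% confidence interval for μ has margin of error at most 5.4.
n ≥ 167

For margin E ≤ 5.4:
n ≥ (z* · σ / E)²
n ≥ (1.960 · 35.6 / 5.4)²
n ≥ 166.96

Minimum n = 167 (rounding up)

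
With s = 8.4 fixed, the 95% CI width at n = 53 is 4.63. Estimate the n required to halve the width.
n ≈ 212

CI width ∝ 1/√n
To reduce width by factor 2, need √n to grow by 2 → need 2² = 4 times as many samples.

Current: n = 53, width = 4.63
New: n = 212, width ≈ 2.27

Width reduced by factor of 4.63/2.27 = 2.04.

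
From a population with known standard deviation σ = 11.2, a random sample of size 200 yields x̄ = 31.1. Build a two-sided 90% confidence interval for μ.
(29.80, 32.40)

z-interval (σ known):
z* = 1.645 for 90% confidence

Margin of error = z* · σ/√n = 1.645 · 11.2/√200 = 1.30

CI: (31.1 - 1.30, 31.1 + 1.30) = (29.80, 32.40)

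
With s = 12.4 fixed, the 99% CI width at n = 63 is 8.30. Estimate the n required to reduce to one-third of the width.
n ≈ 567

CI width ∝ 1/√n
To reduce width by factor 3, need √n to grow by 3 → need 3² = 9 times as many samples.

Current: n = 63, width = 8.30
New: n = 567, width ≈ 2.69

Width reduced by factor of 8.30/2.69 = 3.09.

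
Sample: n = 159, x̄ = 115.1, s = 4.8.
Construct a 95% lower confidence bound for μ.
μ ≥ 114.47

Lower bound (one-sided):
t* = 1.655 (one-sided for 95%)
Lower bound = x̄ - t* · s/√n = 115.1 - 1.655 · 4.8/√159 = 114.47

We are 95% confident that μ ≥ 114.47.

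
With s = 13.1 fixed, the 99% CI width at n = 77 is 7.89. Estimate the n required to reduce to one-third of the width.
n ≈ 693

CI width ∝ 1/√n
To reduce width by factor 3, need √n to grow by 3 → need 3² = 9 times as many samples.

Current: n = 77, width = 7.89
New: n = 693, width ≈ 2.57

Width reduced by factor of 7.89/2.57 = 3.07.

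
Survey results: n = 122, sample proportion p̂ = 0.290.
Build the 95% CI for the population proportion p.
(0.209, 0.371)

Proportion CI:
SE = √(p̂(1-p̂)/n) = √(0.290 · 0.710 / 122) = 0.04108

z* = 1.960
Margin = z* · SE = 1.960 · 0.04108 = 0.0805

CI: 0.290 ± 0.0805 = (0.209, 0.371)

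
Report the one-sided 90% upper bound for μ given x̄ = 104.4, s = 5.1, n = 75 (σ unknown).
μ ≤ 105.16

Upper bound (one-sided):
t* = 1.293 (one-sided for 90%)
Upper bound = x̄ + t* · s/√n = 104.4 + 1.293 · 5.1/√75 = 105.16

We are 90% confident that μ ≤ 105.16.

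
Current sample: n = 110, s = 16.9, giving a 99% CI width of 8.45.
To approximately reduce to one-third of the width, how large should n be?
n ≈ 990

CI width ∝ 1/√n
To reduce width by factor 3, need √n to grow by 3 → need 3² = 9 times as many samples.

Current: n = 110, width = 8.45
New: n = 990, width ≈ 2.77

Width reduced by factor of 8.45/2.77 = 3.05.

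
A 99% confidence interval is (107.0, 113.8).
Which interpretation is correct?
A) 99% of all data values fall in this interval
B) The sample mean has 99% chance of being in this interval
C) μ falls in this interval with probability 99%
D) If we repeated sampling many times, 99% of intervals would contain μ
D

A) Wrong — a CI is about the parameter μ, not individual data values.
B) Wrong — x̄ is observed and sits in the interval by construction.
C) Wrong — μ is fixed; the randomness lives in the interval, not in μ.
D) Correct — this is the frequentist long-run coverage interpretation.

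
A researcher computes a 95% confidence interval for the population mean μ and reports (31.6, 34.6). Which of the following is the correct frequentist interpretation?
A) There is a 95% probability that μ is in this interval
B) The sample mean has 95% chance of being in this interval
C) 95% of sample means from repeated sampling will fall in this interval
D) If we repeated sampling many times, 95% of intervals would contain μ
D

A) Wrong — μ is fixed; the randomness lives in the interval, not in μ.
B) Wrong — x̄ is observed and sits in the interval by construction.
C) Wrong — coverage applies to intervals containing μ, not to future x̄ values.
D) Correct — this is the frequentist long-run coverage interpretation.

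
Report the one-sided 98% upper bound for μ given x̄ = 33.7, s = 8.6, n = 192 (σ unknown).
μ ≤ 34.98

Upper bound (one-sided):
t* = 2.068 (one-sided for 98%)
Upper bound = x̄ + t* · s/√n = 33.7 + 2.068 · 8.6/√192 = 34.98

We are 98% confident that μ ≤ 34.98.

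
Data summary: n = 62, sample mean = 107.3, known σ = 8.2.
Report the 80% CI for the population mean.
(105.96, 108.64)

z-interval (σ known):
z* = 1.282 for 80% confidence

Margin of error = z* · σ/√n = 1.282 · 8.2/√62 = 1.34

CI: (107.3 - 1.34, 107.3 + 1.34) = (105.96, 108.64)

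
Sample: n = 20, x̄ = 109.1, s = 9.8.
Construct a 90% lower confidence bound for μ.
μ ≥ 106.19

Lower bound (one-sided):
t* = 1.328 (one-sided for 90%)
Lower bound = x̄ - t* · s/√n = 109.1 - 1.328 · 9.8/√20 = 106.19

We are 90% confident that μ ≥ 106.19.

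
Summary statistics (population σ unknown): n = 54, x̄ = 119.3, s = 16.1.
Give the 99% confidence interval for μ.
(113.45, 125.15)

t-interval (σ unknown):
df = n - 1 = 53
t* = 2.672 for 99% confidence

Margin of error = t* · s/√n = 2.672 · 16.1/√54 = 5.85

CI: (113.45, 125.15)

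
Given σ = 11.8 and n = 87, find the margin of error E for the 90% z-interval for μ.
Margin of error = 2.08

Margin of error = z* · σ/√n
= 1.645 · 11.8/√87
= 1.645 · 11.8/9.3274
= 2.08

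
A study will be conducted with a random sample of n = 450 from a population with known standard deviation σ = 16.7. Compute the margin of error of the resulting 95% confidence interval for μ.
Margin of error = 1.54

Margin of error = z* · σ/√n
= 1.960 · 16.7/√450
= 1.960 · 16.7/21.2132
= 1.54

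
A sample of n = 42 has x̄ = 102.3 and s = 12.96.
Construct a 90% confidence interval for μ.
(98.93, 105.67)

t-interval (σ unknown):
df = n - 1 = 41
t* = 1.683 for 90% confidence

Margin of error = t* · s/√n = 1.683 · 12.96/√42 = 3.37

CI: (98.93, 105.67)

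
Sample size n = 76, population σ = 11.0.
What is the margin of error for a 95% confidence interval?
Margin of error = 2.47

Margin of error = z* · σ/√n
= 1.960 · 11.0/√76
= 1.960 · 11.0/8.7178
= 2.47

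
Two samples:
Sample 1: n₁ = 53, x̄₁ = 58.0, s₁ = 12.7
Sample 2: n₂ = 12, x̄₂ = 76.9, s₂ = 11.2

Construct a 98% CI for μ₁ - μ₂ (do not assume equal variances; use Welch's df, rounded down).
(-28.28, -9.52)

Difference: x̄₁ - x̄₂ = -18.90
SE = √(s₁²/n₁ + s₂²/n₂) = √(12.7²/53 + 11.2²/12) = 3.6738
df = 18.01 → 18 (Welch–Satterthwaite, rounded down)
t* = 2.552

CI: -18.90 ± 2.552 · 3.6738 = -18.90 ± 9.38 = (-28.28, -9.52)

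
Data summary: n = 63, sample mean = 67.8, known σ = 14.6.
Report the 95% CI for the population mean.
(64.19, 71.41)

z-interval (σ known):
z* = 1.960 for 95% confidence

Margin of error = z* · σ/√n = 1.960 · 14.6/√63 = 3.61

CI: (67.8 - 3.61, 67.8 + 3.61) = (64.19, 71.41)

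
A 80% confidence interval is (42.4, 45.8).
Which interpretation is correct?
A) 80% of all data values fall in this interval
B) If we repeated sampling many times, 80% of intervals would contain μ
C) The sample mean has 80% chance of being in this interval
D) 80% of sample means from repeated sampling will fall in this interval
B

A) Wrong — a CI is about the parameter μ, not individual data values.
B) Correct — this is the frequentist long-run coverage interpretation.
C) Wrong — x̄ is observed and sits in the interval by construction.
D) Wrong — coverage applies to intervals containing μ, not to future x̄ values.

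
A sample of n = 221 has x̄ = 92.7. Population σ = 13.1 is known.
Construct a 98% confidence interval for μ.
(90.65, 94.75)

z-interval (σ known):
z* = 2.326 for 98% confidence

Margin of error = z* · σ/√n = 2.326 · 13.1/√221 = 2.05

CI: (92.7 - 2.05, 92.7 + 2.05) = (90.65, 94.75)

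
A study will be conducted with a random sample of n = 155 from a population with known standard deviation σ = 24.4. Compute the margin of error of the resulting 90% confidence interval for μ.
Margin of error = 3.22

Margin of error = z* · σ/√n
= 1.645 · 24.4/√155
= 1.645 · 24.4/12.4499
= 3.22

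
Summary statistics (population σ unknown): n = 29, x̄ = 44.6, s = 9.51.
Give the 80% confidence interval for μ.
(42.28, 46.92)

t-interval (σ unknown):
df = n - 1 = 28
t* = 1.313 for 80% confidence

Margin of error = t* · s/√n = 1.313 · 9.51/√29 = 2.32

CI: (42.28, 46.92)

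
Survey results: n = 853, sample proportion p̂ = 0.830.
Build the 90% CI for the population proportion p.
(0.809, 0.851)

Proportion CI:
SE = √(p̂(1-p̂)/n) = √(0.830 · 0.170 / 853) = 0.01286

z* = 1.645
Margin = z* · SE = 1.645 · 0.01286 = 0.0212

CI: 0.830 ± 0.0212 = (0.809, 0.851)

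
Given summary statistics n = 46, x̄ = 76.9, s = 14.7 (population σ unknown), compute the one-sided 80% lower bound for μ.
μ ≥ 75.06

Lower bound (one-sided):
t* = 0.850 (one-sided for 80%)
Lower bound = x̄ - t* · s/√n = 76.9 - 0.850 · 14.7/√46 = 75.06

We are 80% confident that μ ≥ 75.06.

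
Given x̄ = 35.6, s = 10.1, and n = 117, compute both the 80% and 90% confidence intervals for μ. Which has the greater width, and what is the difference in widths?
90% CI is wider by 0.69

df = 116
80% CI: t* = 1.289, (34.40, 36.80), width = 2 · t* · s/√n = 2.41
90% CI: t* = 1.658, (34.05, 37.15), width = 2 · t* · s/√n = 3.10

The 90% CI is wider by 3.10 - 2.41 = 0.69.
Higher confidence requires a wider interval.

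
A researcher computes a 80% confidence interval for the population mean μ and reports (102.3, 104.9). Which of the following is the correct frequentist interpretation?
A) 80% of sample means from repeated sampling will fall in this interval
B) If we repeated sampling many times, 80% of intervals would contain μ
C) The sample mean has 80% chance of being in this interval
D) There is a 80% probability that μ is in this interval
B

A) Wrong — coverage applies to intervals containing μ, not to future x̄ values.
B) Correct — this is the frequentist long-run coverage interpretation.
C) Wrong — x̄ is observed and sits in the interval by construction.
D) Wrong — μ is fixed; the randomness lives in the interval, not in μ.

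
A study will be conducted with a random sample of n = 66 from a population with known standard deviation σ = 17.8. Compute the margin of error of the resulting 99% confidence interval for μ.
Margin of error = 5.64

Margin of error = z* · σ/√n
= 2.576 · 17.8/√66
= 2.576 · 17.8/8.1240
= 5.64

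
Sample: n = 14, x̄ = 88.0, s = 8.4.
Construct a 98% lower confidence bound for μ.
μ ≥ 82.88

Lower bound (one-sided):
t* = 2.282 (one-sided for 98%)
Lower bound = x̄ - t* · s/√n = 88.0 - 2.282 · 8.4/√14 = 82.88

We are 98% confident that μ ≥ 82.88.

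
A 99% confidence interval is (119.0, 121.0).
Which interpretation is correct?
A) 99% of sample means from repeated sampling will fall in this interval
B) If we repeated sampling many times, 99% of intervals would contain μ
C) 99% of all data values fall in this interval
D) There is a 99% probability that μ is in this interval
B

A) Wrong — coverage applies to intervals containing μ, not to future x̄ values.
B) Correct — this is the frequentist long-run coverage interpretation.
C) Wrong — a CI is about the parameter μ, not individual data values.
D) Wrong — μ is fixed; the randomness lives in the interval, not in μ.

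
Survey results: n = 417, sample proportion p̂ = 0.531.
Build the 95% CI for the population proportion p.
(0.483, 0.579)

Proportion CI:
SE = √(p̂(1-p̂)/n) = √(0.531 · 0.469 / 417) = 0.02444

z* = 1.960
Margin = z* · SE = 1.960 · 0.02444 = 0.0479

CI: 0.531 ± 0.0479 = (0.483, 0.579)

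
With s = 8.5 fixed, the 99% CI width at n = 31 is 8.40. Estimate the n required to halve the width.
n ≈ 124

CI width ∝ 1/√n
To reduce width by factor 2, need √n to grow by 2 → need 2² = 4 times as many samples.

Current: n = 31, width = 8.40
New: n = 124, width ≈ 3.99

Width reduced by factor of 8.40/3.99 = 2.11.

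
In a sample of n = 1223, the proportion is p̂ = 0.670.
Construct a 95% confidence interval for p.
(0.644, 0.696)

Proportion CI:
SE = √(p̂(1-p̂)/n) = √(0.670 · 0.330 / 1223) = 0.01345

z* = 1.960
Margin = z* · SE = 1.960 · 0.01345 = 0.0264

CI: 0.670 ± 0.0264 = (0.644, 0.696)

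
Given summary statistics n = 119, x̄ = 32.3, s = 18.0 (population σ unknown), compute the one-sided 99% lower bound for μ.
μ ≥ 28.41

Lower bound (one-sided):
t* = 2.358 (one-sided for 99%)
Lower bound = x̄ - t* · s/√n = 32.3 - 2.358 · 18.0/√119 = 28.41

We are 99% confident that μ ≥ 28.41.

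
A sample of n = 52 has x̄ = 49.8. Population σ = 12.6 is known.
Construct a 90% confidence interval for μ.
(46.93, 52.67)

z-interval (σ known):
z* = 1.645 for 90% confidence

Margin of error = z* · σ/√n = 1.645 · 12.6/√52 = 2.87

CI: (49.8 - 2.87, 49.8 + 2.87) = (46.93, 52.67)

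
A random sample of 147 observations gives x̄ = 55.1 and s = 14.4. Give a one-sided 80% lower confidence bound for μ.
μ ≥ 54.10

Lower bound (one-sided):
t* = 0.844 (one-sided for 80%)
Lower bound = x̄ - t* · s/√n = 55.1 - 0.844 · 14.4/√147 = 54.10

We are 80% confident that μ ≥ 54.10.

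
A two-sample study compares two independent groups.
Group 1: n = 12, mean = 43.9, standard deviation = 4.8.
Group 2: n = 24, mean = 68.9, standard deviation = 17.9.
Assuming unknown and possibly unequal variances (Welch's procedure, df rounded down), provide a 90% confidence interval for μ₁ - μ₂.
(-31.65, -18.35)

Difference: x̄₁ - x̄₂ = -25.00
SE = √(s₁²/n₁ + s₂²/n₂) = √(4.8²/12 + 17.9²/24) = 3.9077
df = 28.84 → 28 (Welch–Satterthwaite, rounded down)
t* = 1.701

CI: -25.00 ± 1.701 · 3.9077 = -25.00 ± 6.65 = (-31.65, -18.35)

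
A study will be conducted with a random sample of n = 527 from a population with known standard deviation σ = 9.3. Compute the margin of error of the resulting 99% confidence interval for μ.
Margin of error = 1.04

Margin of error = z* · σ/√n
= 2.576 · 9.3/√527
= 2.576 · 9.3/22.9565
= 1.04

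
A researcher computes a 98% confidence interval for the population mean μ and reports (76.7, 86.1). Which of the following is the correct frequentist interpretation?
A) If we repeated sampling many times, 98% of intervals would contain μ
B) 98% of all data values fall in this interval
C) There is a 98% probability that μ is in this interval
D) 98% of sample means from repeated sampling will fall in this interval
A

A) Correct — this is the frequentist long-run coverage interpretation.
B) Wrong — a CI is about the parameter μ, not individual data values.
C) Wrong — μ is fixed; the randomness lives in the interval, not in μ.
D) Wrong — coverage applies to intervals containing μ, not to future x̄ values.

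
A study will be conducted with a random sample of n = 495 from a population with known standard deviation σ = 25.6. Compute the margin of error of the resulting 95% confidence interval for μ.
Margin of error = 2.26

Margin of error = z* · σ/√n
= 1.960 · 25.6/√495
= 1.960 · 25.6/22.2486
= 2.26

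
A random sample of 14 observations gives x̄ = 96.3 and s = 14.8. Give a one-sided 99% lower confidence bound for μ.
μ ≥ 85.82

Lower bound (one-sided):
t* = 2.650 (one-sided for 99%)
Lower bound = x̄ - t* · s/√n = 96.3 - 2.650 · 14.8/√14 = 85.82

We are 99% confident that μ ≥ 85.82.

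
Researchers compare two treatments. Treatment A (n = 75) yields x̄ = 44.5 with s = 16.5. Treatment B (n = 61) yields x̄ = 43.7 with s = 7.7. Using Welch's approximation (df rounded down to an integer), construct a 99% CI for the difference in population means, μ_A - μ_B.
(-4.82, 6.42)

Difference: x̄₁ - x̄₂ = 0.80
SE = √(s₁²/n₁ + s₂²/n₂) = √(16.5²/75 + 7.7²/61) = 2.1452
df = 109.27 → 109 (Welch–Satterthwaite, rounded down)
t* = 2.622

CI: 0.80 ± 2.622 · 2.1452 = 0.80 ± 5.62 = (-4.82, 6.42)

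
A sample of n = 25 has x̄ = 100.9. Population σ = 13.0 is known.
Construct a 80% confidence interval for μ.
(97.57, 104.23)

z-interval (σ known):
z* = 1.282 for 80% confidence

Margin of error = z* · σ/√n = 1.282 · 13.0/√25 = 3.33

CI: (100.9 - 3.33, 100.9 + 3.33) = (97.57, 104.23)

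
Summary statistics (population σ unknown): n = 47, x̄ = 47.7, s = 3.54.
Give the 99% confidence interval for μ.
(46.31, 49.09)

t-interval (σ unknown):
df = n - 1 = 46
t* = 2.687 for 99% confidence

Margin of error = t* · s/√n = 2.687 · 3.54/√47 = 1.39

CI: (46.31, 49.09)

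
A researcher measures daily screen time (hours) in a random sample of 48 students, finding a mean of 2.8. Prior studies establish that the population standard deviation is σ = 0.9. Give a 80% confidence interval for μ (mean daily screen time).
(2.63, 2.97)

z-interval (σ known):
z* = 1.282 for 80% confidence

Margin of error = z* · σ/√n = 1.282 · 0.9/√48 = 0.17

CI: (2.8 - 0.17, 2.8 + 0.17) = (2.63, 2.97)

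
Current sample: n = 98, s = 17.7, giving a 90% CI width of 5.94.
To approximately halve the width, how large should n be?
n ≈ 392

CI width ∝ 1/√n
To reduce width by factor 2, need √n to grow by 2 → need 2² = 4 times as many samples.

Current: n = 98, width = 5.94
New: n = 392, width ≈ 2.95

Width reduced by factor of 5.94/2.95 = 2.01.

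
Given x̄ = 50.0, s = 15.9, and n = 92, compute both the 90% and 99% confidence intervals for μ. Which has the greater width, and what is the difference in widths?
99% CI is wider by 3.21

df = 91
90% CI: t* = 1.662, (47.24, 52.76), width = 2 · t* · s/√n = 5.51
99% CI: t* = 2.631, (45.64, 54.36), width = 2 · t* · s/√n = 8.72

The 99% CI is wider by 8.72 - 5.51 = 3.21.
Higher confidence requires a wider interval.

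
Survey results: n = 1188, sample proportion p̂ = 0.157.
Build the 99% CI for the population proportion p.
(0.130, 0.184)

Proportion CI:
SE = √(p̂(1-p̂)/n) = √(0.157 · 0.843 / 1188) = 0.01055

z* = 2.576
Margin = z* · SE = 2.576 · 0.01055 = 0.0272

CI: 0.157 ± 0.0272 = (0.130, 0.184)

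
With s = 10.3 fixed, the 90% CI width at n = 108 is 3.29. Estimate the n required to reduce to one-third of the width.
n ≈ 972

CI width ∝ 1/√n
To reduce width by factor 3, need √n to grow by 3 → need 3² = 9 times as many samples.

Current: n = 108, width = 3.29
New: n = 972, width ≈ 1.09

Width reduced by factor of 3.29/1.09 = 3.02.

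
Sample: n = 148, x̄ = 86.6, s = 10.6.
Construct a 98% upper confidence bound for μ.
μ ≤ 88.41

Upper bound (one-sided):
t* = 2.072 (one-sided for 98%)
Upper bound = x̄ + t* · s/√n = 86.6 + 2.072 · 10.6/√148 = 88.41

We are 98% confident that μ ≤ 88.41.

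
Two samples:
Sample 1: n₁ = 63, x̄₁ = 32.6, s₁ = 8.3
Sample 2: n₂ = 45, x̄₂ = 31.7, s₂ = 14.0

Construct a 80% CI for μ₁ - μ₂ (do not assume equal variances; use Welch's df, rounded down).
(-2.12, 3.92)

Difference: x̄₁ - x̄₂ = 0.90
SE = √(s₁²/n₁ + s₂²/n₂) = √(8.3²/63 + 14.0²/45) = 2.3343
df = 65.92 → 65 (Welch–Satterthwaite, rounded down)
t* = 1.295

CI: 0.90 ± 1.295 · 2.3343 = 0.90 ± 3.02 = (-2.12, 3.92)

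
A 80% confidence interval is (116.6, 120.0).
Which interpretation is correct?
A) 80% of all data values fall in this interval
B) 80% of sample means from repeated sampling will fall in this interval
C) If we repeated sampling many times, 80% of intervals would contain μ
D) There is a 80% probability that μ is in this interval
C

A) Wrong — a CI is about the parameter μ, not individual data values.
B) Wrong — coverage applies to intervals containing μ, not to future x̄ values.
C) Correct — this is the frequentist long-run coverage interpretation.
D) Wrong — μ is fixed; the randomness lives in the interval, not in μ.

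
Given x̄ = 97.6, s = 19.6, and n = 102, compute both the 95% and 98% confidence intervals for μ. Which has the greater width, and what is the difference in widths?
98% CI is wider by 1.48

df = 101
95% CI: t* = 1.984, (93.75, 101.45), width = 2 · t* · s/√n = 7.70
98% CI: t* = 2.364, (93.01, 102.19), width = 2 · t* · s/√n = 9.18

The 98% CI is wider by 9.18 - 7.70 = 1.48.
Higher confidence requires a wider interval.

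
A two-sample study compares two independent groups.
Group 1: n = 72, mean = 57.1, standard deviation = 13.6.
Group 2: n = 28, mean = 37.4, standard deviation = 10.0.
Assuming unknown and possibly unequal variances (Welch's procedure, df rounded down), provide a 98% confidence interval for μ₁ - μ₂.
(13.79, 25.61)

Difference: x̄₁ - x̄₂ = 19.70
SE = √(s₁²/n₁ + s₂²/n₂) = √(13.6²/72 + 10.0²/28) = 2.4780
df = 66.69 → 66 (Welch–Satterthwaite, rounded down)
t* = 2.384

CI: 19.70 ± 2.384 · 2.4780 = 19.70 ± 5.91 = (13.79, 25.61)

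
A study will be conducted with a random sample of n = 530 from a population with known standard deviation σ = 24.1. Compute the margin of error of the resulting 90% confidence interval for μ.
Margin of error = 1.72

Margin of error = z* · σ/√n
= 1.645 · 24.1/√530
= 1.645 · 24.1/23.0217
= 1.72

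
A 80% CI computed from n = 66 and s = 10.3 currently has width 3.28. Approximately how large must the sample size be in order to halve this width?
n ≈ 264

CI width ∝ 1/√n
To reduce width by factor 2, need √n to grow by 2 → need 2² = 4 times as many samples.

Current: n = 66, width = 3.28
New: n = 264, width ≈ 1.63

Width reduced by factor of 3.28/1.63 = 2.01.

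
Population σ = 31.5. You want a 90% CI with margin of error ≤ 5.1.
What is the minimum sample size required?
n ≥ 104

For margin E ≤ 5.1:
n ≥ (z* · σ / E)²
n ≥ (1.645 · 31.5 / 5.1)²
n ≥ 103.23

Minimum n = 104 (rounding up)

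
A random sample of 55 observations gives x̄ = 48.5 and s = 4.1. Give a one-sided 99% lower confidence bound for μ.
μ ≥ 47.17

Lower bound (one-sided):
t* = 2.397 (one-sided for 99%)
Lower bound = x̄ - t* · s/√n = 48.5 - 2.397 · 4.1/√55 = 47.17

We are 99% confident that μ ≥ 47.17.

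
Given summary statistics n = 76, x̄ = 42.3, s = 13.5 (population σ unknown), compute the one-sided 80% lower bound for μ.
μ ≥ 40.99

Lower bound (one-sided):
t* = 0.846 (one-sided for 80%)
Lower bound = x̄ - t* · s/√n = 42.3 - 0.846 · 13.5/√76 = 40.99

We are 80% confident that μ ≥ 40.99.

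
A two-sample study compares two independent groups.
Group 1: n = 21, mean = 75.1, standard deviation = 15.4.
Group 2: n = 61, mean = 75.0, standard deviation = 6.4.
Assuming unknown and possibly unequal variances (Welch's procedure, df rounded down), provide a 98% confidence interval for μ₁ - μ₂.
(-8.58, 8.78)

Difference: x̄₁ - x̄₂ = 0.10
SE = √(s₁²/n₁ + s₂²/n₂) = √(15.4²/21 + 6.4²/61) = 3.4590
df = 22.42 → 22 (Welch–Satterthwaite, rounded down)
t* = 2.508

CI: 0.10 ± 2.508 · 3.4590 = 0.10 ± 8.68 = (-8.58, 8.78)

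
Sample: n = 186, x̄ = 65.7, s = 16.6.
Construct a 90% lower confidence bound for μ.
μ ≥ 64.13

Lower bound (one-sided):
t* = 1.286 (one-sided for 90%)
Lower bound = x̄ - t* · s/√n = 65.7 - 1.286 · 16.6/√186 = 64.13

We are 90% confident that μ ≥ 64.13.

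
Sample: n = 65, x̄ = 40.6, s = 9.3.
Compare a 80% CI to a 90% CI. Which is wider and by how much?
90% CI is wider by 0.86

df = 64
80% CI: t* = 1.295, (39.11, 42.09), width = 2 · t* · s/√n = 2.99
90% CI: t* = 1.669, (38.67, 42.53), width = 2 · t* · s/√n = 3.85

The 90% CI is wider by 3.85 - 2.99 = 0.86.
Higher confidence requires a wider interval.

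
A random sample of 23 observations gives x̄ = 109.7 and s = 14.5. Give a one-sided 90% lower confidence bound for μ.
μ ≥ 105.71

Lower bound (one-sided):
t* = 1.321 (one-sided for 90%)
Lower bound = x̄ - t* · s/√n = 109.7 - 1.321 · 14.5/√23 = 105.71

We are 90% confident that μ ≥ 105.71.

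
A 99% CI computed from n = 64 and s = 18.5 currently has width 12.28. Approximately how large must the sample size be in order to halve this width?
n ≈ 256

CI width ∝ 1/√n
To reduce width by factor 2, need √n to grow by 2 → need 2² = 4 times as many samples.

Current: n = 64, width = 12.28
New: n = 256, width ≈ 6.00

Width reduced by factor of 12.28/6.00 = 2.05.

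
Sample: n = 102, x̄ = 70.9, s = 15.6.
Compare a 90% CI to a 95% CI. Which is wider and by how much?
95% CI is wider by 1.00

df = 101
90% CI: t* = 1.660, (68.34, 73.46), width = 2 · t* · s/√n = 5.13
95% CI: t* = 1.984, (67.84, 73.96), width = 2 · t* · s/√n = 6.13

The 95% CI is wider by 6.13 - 5.13 = 1.00.
Higher confidence requires a wider interval.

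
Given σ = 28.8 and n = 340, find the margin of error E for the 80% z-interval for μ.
Margin of error = 2.00

Margin of error = z* · σ/√n
= 1.282 · 28.8/√340
= 1.282 · 28.8/18.4391
= 2.00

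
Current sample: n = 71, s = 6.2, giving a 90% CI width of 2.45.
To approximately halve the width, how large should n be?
n ≈ 284

CI width ∝ 1/√n
To reduce width by factor 2, need √n to grow by 2 → need 2² = 4 times as many samples.

Current: n = 71, width = 2.45
New: n = 284, width ≈ 1.21

Width reduced by factor of 2.45/1.21 = 2.02.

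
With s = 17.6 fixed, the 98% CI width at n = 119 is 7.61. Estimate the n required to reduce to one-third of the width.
n ≈ 1071

CI width ∝ 1/√n
To reduce width by factor 3, need √n to grow by 3 → need 3² = 9 times as many samples.

Current: n = 119, width = 7.61
New: n = 1071, width ≈ 2.51

Width reduced by factor of 7.61/2.51 = 3.03.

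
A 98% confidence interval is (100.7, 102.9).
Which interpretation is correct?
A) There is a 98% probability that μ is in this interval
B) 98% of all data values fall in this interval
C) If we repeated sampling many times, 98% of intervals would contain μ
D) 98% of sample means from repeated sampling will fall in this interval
C

A) Wrong — μ is fixed; the randomness lives in the interval, not in μ.
B) Wrong — a CI is about the parameter μ, not individual data values.
C) Correct — this is the frequentist long-run coverage interpretation.
D) Wrong — coverage applies to intervals containing μ, not to future x̄ values.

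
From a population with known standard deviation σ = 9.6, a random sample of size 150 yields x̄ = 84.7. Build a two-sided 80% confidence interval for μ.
(83.70, 85.70)

z-interval (σ known):
z* = 1.282 for 80% confidence

Margin of error = z* · σ/√n = 1.282 · 9.6/√150 = 1.00

CI: (84.7 - 1.00, 84.7 + 1.00) = (83.70, 85.70)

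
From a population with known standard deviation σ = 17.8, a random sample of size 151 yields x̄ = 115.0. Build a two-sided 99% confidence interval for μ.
(111.27, 118.73)

z-interval (σ known):
z* = 2.576 for 99% confidence

Margin of error = z* · σ/√n = 2.576 · 17.8/√151 = 3.73

CI: (115.0 - 3.73, 115.0 + 3.73) = (111.27, 118.73)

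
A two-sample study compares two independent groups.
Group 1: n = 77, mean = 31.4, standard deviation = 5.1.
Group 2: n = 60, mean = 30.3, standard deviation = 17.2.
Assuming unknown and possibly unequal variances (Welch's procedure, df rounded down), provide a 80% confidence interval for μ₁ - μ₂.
(-1.87, 4.07)

Difference: x̄₁ - x̄₂ = 1.10
SE = √(s₁²/n₁ + s₂²/n₂) = √(5.1²/77 + 17.2²/60) = 2.2953
df = 67.12 → 67 (Welch–Satterthwaite, rounded down)
t* = 1.294

CI: 1.10 ± 1.294 · 2.2953 = 1.10 ± 2.97 = (-1.87, 4.07)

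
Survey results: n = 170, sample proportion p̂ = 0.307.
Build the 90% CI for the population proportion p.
(0.249, 0.365)

Proportion CI:
SE = √(p̂(1-p̂)/n) = √(0.307 · 0.693 / 170) = 0.03538

z* = 1.645
Margin = z* · SE = 1.645 · 0.03538 = 0.0582

CI: 0.307 ± 0.0582 = (0.249, 0.365)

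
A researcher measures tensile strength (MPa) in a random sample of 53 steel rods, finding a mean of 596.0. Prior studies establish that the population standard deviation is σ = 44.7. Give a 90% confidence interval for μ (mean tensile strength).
(585.90, 606.10)

z-interval (σ known):
z* = 1.645 for 90% confidence

Margin of error = z* · σ/√n = 1.645 · 44.7/√53 = 10.10

CI: (596.0 - 10.10, 596.0 + 10.10) = (585.90, 606.10)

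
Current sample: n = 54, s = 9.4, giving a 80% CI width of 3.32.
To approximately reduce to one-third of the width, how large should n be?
n ≈ 486

CI width ∝ 1/√n
To reduce width by factor 3, need √n to grow by 3 → need 3² = 9 times as many samples.

Current: n = 54, width = 3.32
New: n = 486, width ≈ 1.09

Width reduced by factor of 3.32/1.09 = 3.05.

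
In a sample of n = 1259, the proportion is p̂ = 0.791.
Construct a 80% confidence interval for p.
(0.776, 0.806)

Proportion CI:
SE = √(p̂(1-p̂)/n) = √(0.791 · 0.209 / 1259) = 0.01146

z* = 1.282
Margin = z* · SE = 1.282 · 0.01146 = 0.0147

CI: 0.791 ± 0.0147 = (0.776, 0.806)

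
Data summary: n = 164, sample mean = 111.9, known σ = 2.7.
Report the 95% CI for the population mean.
(111.49, 112.31)

z-interval (σ known):
z* = 1.960 for 95% confidence

Margin of error = z* · σ/√n = 1.960 · 2.7/√164 = 0.41

CI: (111.9 - 0.41, 111.9 + 0.41) = (111.49, 112.31)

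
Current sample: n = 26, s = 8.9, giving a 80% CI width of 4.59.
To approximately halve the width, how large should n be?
n ≈ 104

CI width ∝ 1/√n
To reduce width by factor 2, need √n to grow by 2 → need 2² = 4 times as many samples.

Current: n = 26, width = 4.59
New: n = 104, width ≈ 2.25

Width reduced by factor of 4.59/2.25 = 2.04.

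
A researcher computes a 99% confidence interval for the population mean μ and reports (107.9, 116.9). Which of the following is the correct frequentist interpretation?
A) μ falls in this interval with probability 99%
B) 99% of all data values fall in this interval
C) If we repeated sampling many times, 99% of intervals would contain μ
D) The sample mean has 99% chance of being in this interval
C

A) Wrong — μ is fixed; the randomness lives in the interval, not in μ.
B) Wrong — a CI is about the parameter μ, not individual data values.
C) Correct — this is the frequentist long-run coverage interpretation.
D) Wrong — x̄ is observed and sits in the interval by construction.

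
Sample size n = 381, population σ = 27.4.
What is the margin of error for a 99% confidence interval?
Margin of error = 3.62

Margin of error = z* · σ/√n
= 2.576 · 27.4/√381
= 2.576 · 27.4/19.5192
= 3.62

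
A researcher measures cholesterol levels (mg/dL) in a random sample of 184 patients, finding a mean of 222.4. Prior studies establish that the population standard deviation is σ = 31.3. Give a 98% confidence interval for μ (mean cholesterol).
(217.03, 227.77)

z-interval (σ known):
z* = 2.326 for 98% confidence

Margin of error = z* · σ/√n = 2.326 · 31.3/√184 = 5.37

CI: (222.4 - 5.37, 222.4 + 5.37) = (217.03, 227.77)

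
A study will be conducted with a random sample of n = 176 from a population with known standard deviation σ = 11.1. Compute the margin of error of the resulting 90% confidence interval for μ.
Margin of error = 1.38

Margin of error = z* · σ/√n
= 1.645 · 11.1/√176
= 1.645 · 11.1/13.2665
= 1.38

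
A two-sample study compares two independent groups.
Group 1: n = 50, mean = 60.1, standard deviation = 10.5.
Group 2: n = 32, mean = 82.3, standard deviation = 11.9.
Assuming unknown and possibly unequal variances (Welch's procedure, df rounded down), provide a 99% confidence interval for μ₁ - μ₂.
(-29.05, -15.35)

Difference: x̄₁ - x̄₂ = -22.20
SE = √(s₁²/n₁ + s₂²/n₂) = √(10.5²/50 + 11.9²/32) = 2.5749
df = 60.14 → 60 (Welch–Satterthwaite, rounded down)
t* = 2.660

CI: -22.20 ± 2.660 · 2.5749 = -22.20 ± 6.85 = (-29.05, -15.35)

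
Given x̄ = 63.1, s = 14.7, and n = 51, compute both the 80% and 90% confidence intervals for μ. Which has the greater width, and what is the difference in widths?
90% CI is wider by 1.55

df = 50
80% CI: t* = 1.299, (60.43, 65.77), width = 2 · t* · s/√n = 5.35
90% CI: t* = 1.676, (59.65, 66.55), width = 2 · t* · s/√n = 6.90

The 90% CI is wider by 6.90 - 5.35 = 1.55.
Higher confidence requires a wider interval.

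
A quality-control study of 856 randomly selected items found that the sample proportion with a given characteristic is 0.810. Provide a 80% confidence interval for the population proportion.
(0.793, 0.827)

Proportion CI:
SE = √(p̂(1-p̂)/n) = √(0.810 · 0.190 / 856) = 0.01341

z* = 1.282
Margin = z* · SE = 1.282 · 0.01341 = 0.0172

CI: 0.810 ± 0.0172 = (0.793, 0.827)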